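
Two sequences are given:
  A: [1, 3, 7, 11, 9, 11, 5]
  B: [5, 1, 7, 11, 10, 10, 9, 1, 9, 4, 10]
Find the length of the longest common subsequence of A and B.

4

Backtracking the LCS table gives one alignment: 1 (A1,B2) → 7 (A3,B3) → 11 (A4,B4) → 9 (A5,B9).
So the longest common subsequence has length 4.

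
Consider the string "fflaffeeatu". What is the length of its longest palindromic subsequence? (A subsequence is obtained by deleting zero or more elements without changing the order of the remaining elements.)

One longest palindromic subsequence is ffaff (positions 1,2,4,5,6); it reads the same forward and backward, and the interval DP gives dp[1][11] = 5.

5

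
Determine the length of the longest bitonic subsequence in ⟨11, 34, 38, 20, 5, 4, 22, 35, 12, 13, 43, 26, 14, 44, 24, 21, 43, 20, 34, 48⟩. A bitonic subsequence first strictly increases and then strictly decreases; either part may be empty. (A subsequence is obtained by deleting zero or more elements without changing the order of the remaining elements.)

One longest bitonic subsequence is 11, 20, 22, 35, 43, 26, 24, 21, 20 (positions 1,4,7,8,11,12,15,16,18): it rises to 43 then falls. Length 9 is optimal.

9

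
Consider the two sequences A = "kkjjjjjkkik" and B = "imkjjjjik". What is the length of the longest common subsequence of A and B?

A longest common subsequence is kjjjjik (length 7); the LCS DP confirms no longer common subsequence exists.

7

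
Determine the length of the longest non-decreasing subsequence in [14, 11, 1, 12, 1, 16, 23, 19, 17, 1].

4

One longest non-decreasing subsequence is 11, 12, 16, 23 (positions 2,4,6,7), of length 4; no longer one exists.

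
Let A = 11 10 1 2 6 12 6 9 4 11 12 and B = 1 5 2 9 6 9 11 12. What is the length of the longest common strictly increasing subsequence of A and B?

For each value that appears in both, track the longest common increasing run ending there.
The best achievable length is 6; one witness is 1, 2, 6, 9, 11, 12 (A-positions 3,4,5,8,10,11, B-positions 1,3,5,6,7,8).

6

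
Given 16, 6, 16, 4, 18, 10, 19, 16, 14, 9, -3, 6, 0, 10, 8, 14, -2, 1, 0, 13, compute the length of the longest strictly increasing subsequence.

One longest increasing subsequence is 6, 16, 18, 19 (positions 2,3,5,7), of length 4; no longer one exists.

4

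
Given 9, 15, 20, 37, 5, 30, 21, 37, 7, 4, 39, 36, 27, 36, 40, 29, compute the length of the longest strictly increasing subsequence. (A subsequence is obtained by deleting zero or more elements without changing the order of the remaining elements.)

Scanning left to right, the best length ending at each element is: 9→1, 15→2, 20→3, 37→4, 5→1, 30→4, 21→4, 37→5, 7→2, 4→1, 39→6, 36→5, 27→5, 36→6, 40→7, 29→6.
So the longest increasing subsequence has length 7, e.g. 9, 15, 20, 30, 37, 39, 40.

7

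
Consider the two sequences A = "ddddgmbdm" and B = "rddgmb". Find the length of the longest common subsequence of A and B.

A longest common subsequence is ddgmb (length 5); the LCS DP confirms no longer common subsequence exists.

5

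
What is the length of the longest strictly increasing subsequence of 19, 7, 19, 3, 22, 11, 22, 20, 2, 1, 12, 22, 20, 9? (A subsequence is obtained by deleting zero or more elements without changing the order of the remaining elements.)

One longest increasing subsequence is 7, 19, 20, 22 (positions 2,3,8,12), of length 4; no longer one exists.

4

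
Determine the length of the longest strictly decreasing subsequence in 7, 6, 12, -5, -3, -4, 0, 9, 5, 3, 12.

One longest decreasing subsequence is 7, 6, -3, -4 (positions 1,2,5,6), of length 4; no longer one exists.

4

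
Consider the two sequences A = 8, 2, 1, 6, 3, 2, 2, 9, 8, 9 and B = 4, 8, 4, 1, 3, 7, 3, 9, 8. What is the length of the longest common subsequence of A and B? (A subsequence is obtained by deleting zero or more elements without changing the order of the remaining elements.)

5

A longest common subsequence is 8, 1, 3, 9, 8 (length 5); the LCS DP confirms no longer common subsequence exists.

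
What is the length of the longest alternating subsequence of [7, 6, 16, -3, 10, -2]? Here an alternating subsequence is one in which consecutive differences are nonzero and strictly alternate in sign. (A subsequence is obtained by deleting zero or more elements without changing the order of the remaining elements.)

Track the best alternating length ending on an up-step vs a down-step at each position: up/down = 1/1, 1/2, 3/1, 1/4, 5/4, 5/6.
The maximum over both is 6; one such subsequence is 7, 6, 16, -3, 10, -2.

6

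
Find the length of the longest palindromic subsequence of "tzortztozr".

7

Using dp[i][j] = 2 + dp[i+1][j−1] if the ends match, else max(dp[i+1][j], dp[i][j−1]):
dp[1][10] = 7. A witness is zotztoz at positions 2,3,5,6,7,8,9.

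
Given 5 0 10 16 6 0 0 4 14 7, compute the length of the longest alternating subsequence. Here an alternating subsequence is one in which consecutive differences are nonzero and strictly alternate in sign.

6

A longest alternating subsequence is 5, 0, 10, 6, 14, 7 (positions 1,2,3,5,9,10); its 5 consecutive differences strictly alternate in sign, and length 6 is optimal.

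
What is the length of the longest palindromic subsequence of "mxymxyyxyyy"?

One longest palindromic subsequence is yyyxyyy (positions 3,6,7,8,9,10,11); it reads the same forward and backward, and the interval DP gives dp[1][11] = 7.

7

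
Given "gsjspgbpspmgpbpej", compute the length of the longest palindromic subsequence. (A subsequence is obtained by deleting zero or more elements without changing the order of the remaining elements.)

9

One longest palindromic subsequence is jpbpgpbpj (positions 3,5,7,8,12,13,14,15,17); it reads the same forward and backward, and the interval DP gives dp[1][17] = 9.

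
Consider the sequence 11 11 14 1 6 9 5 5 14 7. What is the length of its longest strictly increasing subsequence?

One longest increasing subsequence is 1, 6, 9, 14 (positions 4,5,6,9), of length 4; no longer one exists.

4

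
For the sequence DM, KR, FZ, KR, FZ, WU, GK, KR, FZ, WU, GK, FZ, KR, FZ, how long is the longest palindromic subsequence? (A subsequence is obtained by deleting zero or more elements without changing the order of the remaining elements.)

9

Using dp[i][j] = 2 + dp[i+1][j−1] if the ends match, else max(dp[i+1][j], dp[i][j−1]):
dp[1][14] = 9. A witness is FZ KR FZ GK WU GK FZ KR FZ at positions 3,4,5,7,10,11,12,13,14.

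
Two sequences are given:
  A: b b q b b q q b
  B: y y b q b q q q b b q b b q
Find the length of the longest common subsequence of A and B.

7

Backtracking the LCS table gives one alignment: b (A1,B3) → b (A2,B5) → q (A3,B8) → b (A4,B9) → b (A5,B10) → q (A6,B11) → q (A7,B14).
So the longest common subsequence has length 7.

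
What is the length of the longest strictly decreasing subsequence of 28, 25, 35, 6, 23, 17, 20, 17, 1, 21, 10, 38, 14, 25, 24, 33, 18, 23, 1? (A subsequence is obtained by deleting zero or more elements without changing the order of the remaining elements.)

Let dp[i] be the longest decreasing subsequence ending at position i. Then dp = [1, 2, 1, 3, 3, 4, 4, 5, 6, 4, 6, 1, 6, 2, 3, 2, 5, 4, 7].
The maximum is 7; one witness is 28, 25, 23, 20, 17, 10, 1 at positions 1,2,5,7,8,11,19.

7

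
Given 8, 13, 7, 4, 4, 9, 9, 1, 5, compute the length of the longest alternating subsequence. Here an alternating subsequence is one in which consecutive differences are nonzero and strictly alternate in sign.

6

Track the best alternating length ending on an up-step vs a down-step at each position: up/down = 1/1, 2/1, 1/3, 1/3, 1/3, 4/3, 4/3, 1/5, 6/5.
The maximum over both is 6; one such subsequence is 8, 13, 7, 9, 1, 5.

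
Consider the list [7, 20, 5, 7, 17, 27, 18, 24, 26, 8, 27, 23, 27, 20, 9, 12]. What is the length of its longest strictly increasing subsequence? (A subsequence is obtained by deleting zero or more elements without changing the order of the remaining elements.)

Scanning left to right, the best length ending at each element is: 7→1, 20→2, 5→1, 7→2, 17→3, 27→4, 18→4, 24→5, 26→6, 8→3, 27→7, 23→5, 27→7, 20→5, 9→4, 12→5.
So the longest increasing subsequence has length 7, e.g. 5, 7, 17, 18, 24, 26, 27.

7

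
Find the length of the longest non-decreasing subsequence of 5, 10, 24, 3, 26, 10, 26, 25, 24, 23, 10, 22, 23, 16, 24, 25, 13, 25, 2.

9

Scanning left to right, the best length ending at each element is: 5→1, 10→2, 24→3, 3→1, 26→4, 10→3, 26→5, 25→4, 24→4, 23→4, 10→4, 22→5, 23→6, 16→5, 24→7, 25→8, 13→5, 25→9, 2→1.
So the longest non-decreasing subsequence has length 9, e.g. 5, 10, 10, 10, 22, 23, 24, 25, 25.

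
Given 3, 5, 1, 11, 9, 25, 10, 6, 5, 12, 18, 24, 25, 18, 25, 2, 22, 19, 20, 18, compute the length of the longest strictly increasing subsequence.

8

Let dp[i] be the longest increasing subsequence ending at position i. Then dp = [1, 2, 1, 3, 3, 4, 4, 3, 2, 5, 6, 7, 8, 6, 8, 2, 7, 7, 8, 6].
The maximum is 8; one witness is 3, 5, 9, 10, 12, 18, 24, 25 at positions 1,2,5,7,10,11,12,13.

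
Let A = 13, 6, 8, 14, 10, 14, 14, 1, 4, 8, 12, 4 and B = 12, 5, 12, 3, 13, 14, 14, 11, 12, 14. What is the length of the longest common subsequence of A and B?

Backtracking the LCS table gives one alignment: 13 (A1,B5) → 14 (A4,B6) → 14 (A6,B7) → 14 (A7,B10).
So the longest common subsequence has length 4.

4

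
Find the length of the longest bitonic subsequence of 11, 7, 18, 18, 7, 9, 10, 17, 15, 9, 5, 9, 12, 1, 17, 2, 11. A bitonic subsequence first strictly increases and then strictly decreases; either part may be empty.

8

Let inc[i] be the LIS ending at i and dec[i] the longest strictly decreasing subsequence starting at i. inc = [1, 1, 2, 2, 1, 2, 3, 4, 4, 2, 1, 2, 4, 1, 5, 2, 4], dec = [5, 3, 6, 6, 3, 3, 4, 5, 4, 3, 2, 2, 2, 1, 2, 1, 1].
max_i inc[i]+dec[i]−1 = 8, with one witness 7, 9, 10, 17, 15, 9, 5, 2.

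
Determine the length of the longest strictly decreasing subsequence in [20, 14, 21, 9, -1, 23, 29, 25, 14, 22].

4

Let dp[i] be the longest decreasing subsequence ending at position i. Then dp = [1, 2, 1, 3, 4, 1, 1, 2, 3, 3].
The maximum is 4; one witness is 20, 14, 9, -1 at positions 1,2,4,5.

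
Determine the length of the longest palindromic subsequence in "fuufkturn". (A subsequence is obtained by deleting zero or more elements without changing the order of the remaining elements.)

4

One longest palindromic subsequence is fuuf (positions 1,2,3,4); it reads the same forward and backward, and the interval DP gives dp[1][9] = 4.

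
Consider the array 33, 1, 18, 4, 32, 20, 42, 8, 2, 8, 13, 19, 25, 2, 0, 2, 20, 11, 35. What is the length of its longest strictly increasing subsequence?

7

Let dp[i] be the longest increasing subsequence ending at position i. Then dp = [1, 1, 2, 2, 3, 3, 4, 3, 2, 3, 4, 5, 6, 2, 1, 2, 6, 4, 7].
The maximum is 7; one witness is 1, 4, 8, 13, 19, 25, 35 at positions 2,4,8,11,12,13,19.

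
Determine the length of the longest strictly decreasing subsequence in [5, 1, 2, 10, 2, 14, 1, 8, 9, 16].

3

Let dp[i] be the longest decreasing subsequence ending at position i. Then dp = [1, 2, 2, 1, 2, 1, 3, 2, 2, 1].
The maximum is 3; one witness is 5, 2, 1 at positions 1,3,7.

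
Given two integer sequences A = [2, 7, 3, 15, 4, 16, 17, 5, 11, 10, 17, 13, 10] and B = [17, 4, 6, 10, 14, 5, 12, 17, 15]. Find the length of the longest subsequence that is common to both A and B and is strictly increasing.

3

A longest common strictly increasing subsequence is 4, 10, 17 (length 3); it appears in order in both A and B, and no longer such subsequence exists.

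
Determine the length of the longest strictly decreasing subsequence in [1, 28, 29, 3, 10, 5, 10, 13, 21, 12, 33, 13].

Let dp[i] be the longest decreasing subsequence ending at position i. Then dp = [1, 1, 1, 2, 2, 3, 2, 2, 2, 3, 1, 3].
The maximum is 3; one witness is 28, 10, 5 at positions 2,5,6.

3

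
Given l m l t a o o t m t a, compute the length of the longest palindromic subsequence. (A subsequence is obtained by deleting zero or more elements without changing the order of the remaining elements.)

6

One longest palindromic subsequence is mtootm (positions 2,4,6,7,8,9); it reads the same forward and backward, and the interval DP gives dp[1][11] = 6.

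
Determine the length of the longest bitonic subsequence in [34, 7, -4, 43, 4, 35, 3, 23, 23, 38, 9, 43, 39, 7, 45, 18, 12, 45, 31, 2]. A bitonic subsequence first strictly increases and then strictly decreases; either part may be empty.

9

One longest bitonic subsequence is -4, 4, 35, 38, 43, 39, 18, 12, 2 (positions 3,5,6,10,12,13,16,17,20): it rises to 43 then falls. Length 9 is optimal.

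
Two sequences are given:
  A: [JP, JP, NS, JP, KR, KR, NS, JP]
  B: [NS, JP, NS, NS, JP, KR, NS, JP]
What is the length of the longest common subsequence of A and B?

6

Backtracking the LCS table gives one alignment: JP (A1,B2) → NS (A3,B4) → JP (A4,B5) → KR (A6,B6) → NS (A7,B7) → JP (A8,B8).
So the longest common subsequence has length 6.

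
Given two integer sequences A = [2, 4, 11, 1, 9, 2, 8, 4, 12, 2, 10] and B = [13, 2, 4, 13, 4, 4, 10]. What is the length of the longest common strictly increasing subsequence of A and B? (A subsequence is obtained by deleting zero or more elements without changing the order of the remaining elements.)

A longest common strictly increasing subsequence is 2, 4, 10 (length 3); it appears in order in both A and B, and no longer such subsequence exists.

3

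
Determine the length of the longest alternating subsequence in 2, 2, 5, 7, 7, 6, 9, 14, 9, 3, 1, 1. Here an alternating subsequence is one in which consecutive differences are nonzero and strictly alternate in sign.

A longest alternating subsequence is 2, 7, 6, 14, 9 (positions 1,4,6,8,9); its 4 consecutive differences strictly alternate in sign, and length 5 is optimal.

5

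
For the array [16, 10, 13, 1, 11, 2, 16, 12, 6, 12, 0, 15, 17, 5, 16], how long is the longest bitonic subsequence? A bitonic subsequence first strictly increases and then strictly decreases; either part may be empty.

7

Let inc[i] be the LIS ending at i and dec[i] the longest strictly decreasing subsequence starting at i. inc = [1, 1, 2, 1, 2, 2, 3, 3, 3, 4, 1, 5, 6, 3, 6], dec = [5, 3, 4, 2, 3, 2, 4, 3, 2, 2, 1, 2, 2, 1, 1].
max_i inc[i]+dec[i]−1 = 7, with one witness 1, 2, 6, 12, 15, 17, 16.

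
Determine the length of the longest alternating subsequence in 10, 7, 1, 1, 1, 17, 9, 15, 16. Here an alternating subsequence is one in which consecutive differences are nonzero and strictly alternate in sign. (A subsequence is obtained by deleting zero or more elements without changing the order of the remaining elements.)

5

Track the best alternating length ending on an up-step vs a down-step at each position: up/down = 1/1, 1/2, 1/2, 1/2, 1/2, 3/1, 3/4, 5/4, 5/4.
The maximum over both is 5; one such subsequence is 10, 7, 17, 9, 15.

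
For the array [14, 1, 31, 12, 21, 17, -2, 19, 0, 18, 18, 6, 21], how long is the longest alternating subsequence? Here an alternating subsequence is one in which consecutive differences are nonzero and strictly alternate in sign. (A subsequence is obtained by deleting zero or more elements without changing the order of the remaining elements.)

11

A longest alternating subsequence is 14, 1, 31, 12, 21, 17, 19, 0, 18, 6, 21 (positions 1,2,3,4,5,6,8,9,10,12,13); its 10 consecutive differences strictly alternate in sign, and length 11 is optimal.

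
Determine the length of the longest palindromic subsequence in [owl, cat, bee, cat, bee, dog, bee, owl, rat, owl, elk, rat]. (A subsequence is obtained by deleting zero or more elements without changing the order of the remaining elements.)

One longest palindromic subsequence is owl bee dog bee owl (positions 1,5,6,7,10); it reads the same forward and backward, and the interval DP gives dp[1][12] = 5.

5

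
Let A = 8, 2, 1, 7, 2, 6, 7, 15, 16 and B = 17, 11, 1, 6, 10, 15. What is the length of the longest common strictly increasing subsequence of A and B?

For each value that appears in both, track the longest common increasing run ending there.
The best achievable length is 3; one witness is 1, 6, 15 (A-positions 3,6,8, B-positions 3,4,6).

3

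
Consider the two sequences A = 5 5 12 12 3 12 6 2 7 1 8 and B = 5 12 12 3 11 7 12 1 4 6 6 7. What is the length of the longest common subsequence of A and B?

Backtracking the LCS table gives one alignment: 5 (A2,B1) → 12 (A3,B2) → 12 (A4,B3) → 3 (A5,B4) → 12 (A6,B7) → 6 (A7,B11) → 7 (A9,B12).
So the longest common subsequence has length 7.

7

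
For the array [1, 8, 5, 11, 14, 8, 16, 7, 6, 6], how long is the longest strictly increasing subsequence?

5

One longest increasing subsequence is 1, 8, 11, 14, 16 (positions 1,2,4,5,7), of length 5; no longer one exists.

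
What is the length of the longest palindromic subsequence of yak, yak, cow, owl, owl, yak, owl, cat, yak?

Using dp[i][j] = 2 + dp[i+1][j−1] if the ends match, else max(dp[i+1][j], dp[i][j−1]):
dp[1][9] = 6. A witness is yak yak owl owl yak yak at positions 1,2,4,5,6,9.

6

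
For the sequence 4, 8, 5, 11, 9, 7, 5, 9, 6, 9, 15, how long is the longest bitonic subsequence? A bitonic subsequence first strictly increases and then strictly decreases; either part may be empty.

6

One longest bitonic subsequence is 4, 8, 11, 9, 7, 6 (positions 1,2,4,5,6,9): it rises to 11 then falls. Length 6 is optimal.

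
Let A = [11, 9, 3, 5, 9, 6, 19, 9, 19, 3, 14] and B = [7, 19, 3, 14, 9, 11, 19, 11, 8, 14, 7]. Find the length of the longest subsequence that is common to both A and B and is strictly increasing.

3

For each value that appears in both, track the longest common increasing run ending there.
The best achievable length is 3; one witness is 3, 9, 19 (A-positions 3,5,7, B-positions 3,5,7).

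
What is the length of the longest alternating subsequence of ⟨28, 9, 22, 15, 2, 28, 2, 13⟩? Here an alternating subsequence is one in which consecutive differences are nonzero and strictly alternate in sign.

Track the best alternating length ending on an up-step vs a down-step at each position: up/down = 1/1, 1/2, 3/2, 3/4, 1/4, 5/1, 1/6, 7/6.
The maximum over both is 7; one such subsequence is 28, 9, 22, 15, 28, 2, 13.

7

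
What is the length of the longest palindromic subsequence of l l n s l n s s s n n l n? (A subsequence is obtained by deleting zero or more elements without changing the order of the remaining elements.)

Using dp[i][j] = 2 + dp[i+1][j−1] if the ends match, else max(dp[i+1][j], dp[i][j−1]):
dp[1][13] = 9. A witness is nlnsssnln at positions 3,5,6,7,8,9,11,12,13.

9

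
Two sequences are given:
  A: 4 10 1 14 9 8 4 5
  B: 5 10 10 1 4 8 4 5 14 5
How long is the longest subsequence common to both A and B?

5

Backtracking the LCS table gives one alignment: 10 (A2,B3) → 1 (A3,B4) → 8 (A6,B6) → 4 (A7,B7) → 5 (A8,B10).
So the longest common subsequence has length 5.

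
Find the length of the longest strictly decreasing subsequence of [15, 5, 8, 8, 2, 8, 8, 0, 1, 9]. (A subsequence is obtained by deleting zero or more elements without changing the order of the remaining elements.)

4

Scanning left to right, the best length ending at each element is: 15→1, 5→2, 8→2, 8→2, 2→3, 8→2, 8→2, 0→4, 1→4, 9→2.
So the longest decreasing subsequence has length 4, e.g. 15, 5, 2, 0.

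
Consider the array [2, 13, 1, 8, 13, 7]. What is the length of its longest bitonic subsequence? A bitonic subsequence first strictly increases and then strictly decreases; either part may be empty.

One longest bitonic subsequence is 2, 13, 8, 7 (positions 1,2,4,6): it rises to 13 then falls. Length 4 is optimal.

4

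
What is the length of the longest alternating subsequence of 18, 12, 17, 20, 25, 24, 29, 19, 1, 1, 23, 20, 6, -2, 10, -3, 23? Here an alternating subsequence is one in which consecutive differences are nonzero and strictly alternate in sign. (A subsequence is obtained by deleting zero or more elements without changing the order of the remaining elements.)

11

A longest alternating subsequence is 18, 12, 25, 24, 29, 19, 23, 6, 10, -3, 23 (positions 1,2,5,6,7,8,11,13,15,16,17); its 10 consecutive differences strictly alternate in sign, and length 11 is optimal.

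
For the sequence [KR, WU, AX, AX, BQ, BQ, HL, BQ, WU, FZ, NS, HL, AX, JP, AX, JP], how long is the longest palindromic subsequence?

One longest palindromic subsequence is AX AX HL NS HL AX AX (positions 3,4,7,11,12,13,15); it reads the same forward and backward, and the interval DP gives dp[1][16] = 7.

7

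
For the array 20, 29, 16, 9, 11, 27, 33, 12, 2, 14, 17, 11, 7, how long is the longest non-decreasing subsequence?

Scanning left to right, the best length ending at each element is: 20→1, 29→2, 16→1, 9→1, 11→2, 27→3, 33→4, 12→3, 2→1, 14→4, 17→5, 11→3, 7→2.
So the longest non-decreasing subsequence has length 5, e.g. 9, 11, 12, 14, 17.

5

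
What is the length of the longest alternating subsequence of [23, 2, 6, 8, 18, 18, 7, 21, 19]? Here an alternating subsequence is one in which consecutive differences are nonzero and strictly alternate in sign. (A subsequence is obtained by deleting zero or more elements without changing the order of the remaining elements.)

6

Track the best alternating length ending on an up-step vs a down-step at each position: up/down = 1/1, 1/2, 3/2, 3/2, 3/2, 3/2, 3/4, 5/2, 5/6.
The maximum over both is 6; one such subsequence is 23, 2, 8, 7, 21, 19.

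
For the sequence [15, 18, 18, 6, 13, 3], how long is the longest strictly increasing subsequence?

2

One longest increasing subsequence is 15, 18 (positions 1,2), of length 2; no longer one exists.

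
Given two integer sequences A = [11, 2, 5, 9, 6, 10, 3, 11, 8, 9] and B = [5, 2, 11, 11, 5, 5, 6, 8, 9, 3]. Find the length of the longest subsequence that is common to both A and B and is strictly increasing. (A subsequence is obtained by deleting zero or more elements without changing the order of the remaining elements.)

5

A longest common strictly increasing subsequence is 2, 5, 6, 8, 9 (length 5); it appears in order in both A and B, and no longer such subsequence exists.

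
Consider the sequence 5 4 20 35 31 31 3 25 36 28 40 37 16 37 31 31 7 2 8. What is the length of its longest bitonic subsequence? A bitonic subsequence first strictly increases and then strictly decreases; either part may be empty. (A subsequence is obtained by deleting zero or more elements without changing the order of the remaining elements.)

9

Let inc[i] be the LIS ending at i and dec[i] the longest strictly decreasing subsequence starting at i. inc = [1, 1, 2, 3, 3, 3, 1, 3, 4, 4, 5, 5, 2, 5, 5, 5, 2, 1, 3], dec = [4, 3, 4, 6, 5, 5, 2, 4, 5, 4, 5, 4, 3, 4, 3, 3, 2, 1, 1].
max_i inc[i]+dec[i]−1 = 9, with one witness 5, 20, 35, 36, 40, 37, 31, 7, 2.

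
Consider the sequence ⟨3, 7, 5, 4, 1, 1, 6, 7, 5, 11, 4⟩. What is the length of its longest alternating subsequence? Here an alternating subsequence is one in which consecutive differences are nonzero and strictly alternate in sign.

7

A longest alternating subsequence is 3, 7, 5, 6, 5, 11, 4 (positions 1,2,3,7,9,10,11); its 6 consecutive differences strictly alternate in sign, and length 7 is optimal.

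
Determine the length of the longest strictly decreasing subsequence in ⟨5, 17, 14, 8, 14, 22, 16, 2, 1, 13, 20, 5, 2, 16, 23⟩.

One longest decreasing subsequence is 17, 14, 8, 2, 1 (positions 2,3,4,8,9), of length 5; no longer one exists.

5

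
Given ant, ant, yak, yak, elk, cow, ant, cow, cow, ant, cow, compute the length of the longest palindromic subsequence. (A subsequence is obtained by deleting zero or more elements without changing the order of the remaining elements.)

Using dp[i][j] = 2 + dp[i+1][j−1] if the ends match, else max(dp[i+1][j], dp[i][j−1]):
dp[1][11] = 6. A witness is cow ant cow cow ant cow at positions 6,7,8,9,10,11.

6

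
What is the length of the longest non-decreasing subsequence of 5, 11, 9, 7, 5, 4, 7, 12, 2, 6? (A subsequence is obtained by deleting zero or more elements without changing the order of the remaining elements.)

4

One longest non-decreasing subsequence is 5, 7, 7, 12 (positions 1,4,7,8), of length 4; no longer one exists.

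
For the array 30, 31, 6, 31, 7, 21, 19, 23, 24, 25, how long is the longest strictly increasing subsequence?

6

Let dp[i] be the longest increasing subsequence ending at position i. Then dp = [1, 2, 1, 2, 2, 3, 3, 4, 5, 6].
The maximum is 6; one witness is 6, 7, 21, 23, 24, 25 at positions 3,5,6,8,9,10.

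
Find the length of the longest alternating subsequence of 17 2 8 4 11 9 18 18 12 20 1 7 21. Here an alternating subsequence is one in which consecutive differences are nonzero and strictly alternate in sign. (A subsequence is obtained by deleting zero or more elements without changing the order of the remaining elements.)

11

A longest alternating subsequence is 17, 2, 8, 4, 11, 9, 18, 12, 20, 1, 7 (positions 1,2,3,4,5,6,7,9,10,11,12); its 10 consecutive differences strictly alternate in sign, and length 11 is optimal.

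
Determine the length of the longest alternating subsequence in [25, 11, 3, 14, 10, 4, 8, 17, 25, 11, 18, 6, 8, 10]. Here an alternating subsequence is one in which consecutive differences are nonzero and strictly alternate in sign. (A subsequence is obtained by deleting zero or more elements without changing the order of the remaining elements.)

9

Track the best alternating length ending on an up-step vs a down-step at each position: up/down = 1/1, 1/2, 1/2, 3/2, 3/4, 3/4, 5/4, 5/2, 5/1, 5/6, 7/6, 5/8, 9/8, 9/8.
The maximum over both is 9; one such subsequence is 25, 11, 14, 10, 17, 11, 18, 6, 8.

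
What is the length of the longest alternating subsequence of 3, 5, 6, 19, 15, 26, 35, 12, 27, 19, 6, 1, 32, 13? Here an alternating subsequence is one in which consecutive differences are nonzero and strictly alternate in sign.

9

Track the best alternating length ending on an up-step vs a down-step at each position: up/down = 1/1, 2/1, 2/1, 2/1, 2/3, 4/1, 4/1, 2/5, 6/5, 6/7, 2/7, 1/7, 8/5, 8/9.
The maximum over both is 9; one such subsequence is 3, 19, 15, 26, 12, 27, 19, 32, 13.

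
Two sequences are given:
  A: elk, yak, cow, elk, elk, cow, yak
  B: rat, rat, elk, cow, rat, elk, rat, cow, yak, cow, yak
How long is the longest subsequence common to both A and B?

Backtracking the LCS table gives one alignment: elk (A1,B3) → cow (A3,B4) → elk (A4,B6) → cow (A6,B10) → yak (A7,B11).
So the longest common subsequence has length 5.

5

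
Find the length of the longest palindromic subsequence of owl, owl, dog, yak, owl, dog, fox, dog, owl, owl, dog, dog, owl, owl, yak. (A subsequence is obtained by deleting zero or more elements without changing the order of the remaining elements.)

One longest palindromic subsequence is owl owl dog owl dog fox dog owl dog owl owl (positions 1,2,3,5,6,7,8,10,12,13,14); it reads the same forward and backward, and the interval DP gives dp[1][15] = 11.

11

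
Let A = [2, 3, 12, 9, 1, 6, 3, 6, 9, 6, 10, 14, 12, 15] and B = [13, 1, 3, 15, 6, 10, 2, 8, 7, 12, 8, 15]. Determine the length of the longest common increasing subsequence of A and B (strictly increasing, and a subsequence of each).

A longest common strictly increasing subsequence is 1, 3, 6, 10, 12, 15 (length 6); it appears in order in both A and B, and no longer such subsequence exists.

6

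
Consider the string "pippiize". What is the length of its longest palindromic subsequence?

4

One longest palindromic subsequence is ippi (positions 2,3,4,6); it reads the same forward and backward, and the interval DP gives dp[1][8] = 4.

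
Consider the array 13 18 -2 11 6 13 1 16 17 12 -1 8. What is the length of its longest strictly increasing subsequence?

5

Let dp[i] be the longest increasing subsequence ending at position i. Then dp = [1, 2, 1, 2, 2, 3, 2, 4, 5, 3, 2, 3].
The maximum is 5; one witness is -2, 11, 13, 16, 17 at positions 3,4,6,8,9.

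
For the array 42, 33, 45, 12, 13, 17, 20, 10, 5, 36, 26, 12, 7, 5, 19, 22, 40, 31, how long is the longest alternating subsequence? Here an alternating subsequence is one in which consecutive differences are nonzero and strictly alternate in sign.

A longest alternating subsequence is 42, 33, 45, 12, 13, 10, 36, 26, 40, 31 (positions 1,2,3,4,5,8,10,11,17,18); its 9 consecutive differences strictly alternate in sign, and length 10 is optimal.

10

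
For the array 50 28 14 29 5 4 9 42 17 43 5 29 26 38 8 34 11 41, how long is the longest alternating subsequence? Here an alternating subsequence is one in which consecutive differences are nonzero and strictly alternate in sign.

15

A longest alternating subsequence is 50, 28, 29, 5, 42, 17, 43, 5, 29, 26, 38, 8, 34, 11, 41 (positions 1,2,4,5,8,9,10,11,12,13,14,15,16,17,18); its 14 consecutive differences strictly alternate in sign, and length 15 is optimal.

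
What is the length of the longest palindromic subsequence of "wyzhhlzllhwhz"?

Using dp[i][j] = 2 + dp[i+1][j−1] if the ends match, else max(dp[i+1][j], dp[i][j−1]):
dp[1][13] = 9. A witness is zhhlllhhz at positions 3,4,5,6,8,9,10,12,13.

9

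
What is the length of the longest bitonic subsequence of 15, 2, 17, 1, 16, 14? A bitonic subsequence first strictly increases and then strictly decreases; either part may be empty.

4

One longest bitonic subsequence is 15, 17, 16, 14 (positions 1,3,5,6): it rises to 17 then falls. Length 4 is optimal.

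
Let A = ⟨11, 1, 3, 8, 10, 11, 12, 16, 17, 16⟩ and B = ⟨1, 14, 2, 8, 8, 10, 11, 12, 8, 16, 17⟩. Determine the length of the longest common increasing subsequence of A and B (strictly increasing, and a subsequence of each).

For each value that appears in both, track the longest common increasing run ending there.
The best achievable length is 7; one witness is 1, 8, 10, 11, 12, 16, 17 (A-positions 2,4,5,6,7,8,9, B-positions 1,4,6,7,8,10,11).

7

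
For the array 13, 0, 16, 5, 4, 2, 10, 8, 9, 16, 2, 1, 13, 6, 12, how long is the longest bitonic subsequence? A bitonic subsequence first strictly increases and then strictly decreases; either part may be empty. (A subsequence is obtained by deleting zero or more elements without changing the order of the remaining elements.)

One longest bitonic subsequence is 0, 5, 8, 9, 16, 13, 12 (positions 2,4,8,9,10,13,15): it rises to 16 then falls. Length 7 is optimal.

7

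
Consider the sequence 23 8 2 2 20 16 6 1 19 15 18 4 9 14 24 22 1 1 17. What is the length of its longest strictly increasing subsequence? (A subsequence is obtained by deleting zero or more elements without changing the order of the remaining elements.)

5

Let dp[i] be the longest increasing subsequence ending at position i. Then dp = [1, 1, 1, 1, 2, 2, 2, 1, 3, 3, 4, 2, 3, 4, 5, 5, 1, 1, 5].
The maximum is 5; one witness is 2, 6, 15, 18, 24 at positions 3,7,10,11,15.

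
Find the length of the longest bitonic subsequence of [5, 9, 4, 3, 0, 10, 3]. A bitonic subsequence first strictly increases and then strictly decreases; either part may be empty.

5

Let inc[i] be the LIS ending at i and dec[i] the longest strictly decreasing subsequence starting at i. inc = [1, 2, 1, 1, 1, 3, 2], dec = [4, 4, 3, 2, 1, 2, 1].
max_i inc[i]+dec[i]−1 = 5, with one witness 5, 9, 4, 3, 0.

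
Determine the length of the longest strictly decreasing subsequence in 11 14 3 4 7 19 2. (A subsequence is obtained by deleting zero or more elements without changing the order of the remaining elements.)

3

Scanning left to right, the best length ending at each element is: 11→1, 14→1, 3→2, 4→2, 7→2, 19→1, 2→3.
So the longest decreasing subsequence has length 3, e.g. 11, 3, 2.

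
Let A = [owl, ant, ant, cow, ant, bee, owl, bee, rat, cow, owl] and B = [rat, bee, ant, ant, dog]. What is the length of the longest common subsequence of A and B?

A longest common subsequence is ant, ant (length 2); the LCS DP confirms no longer common subsequence exists.

2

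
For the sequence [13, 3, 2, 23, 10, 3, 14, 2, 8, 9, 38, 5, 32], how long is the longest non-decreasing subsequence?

5

Let dp[i] be the longest non-decreasing subsequence ending at position i. Then dp = [1, 1, 1, 2, 2, 2, 3, 2, 3, 4, 5, 3, 5].
The maximum is 5; one witness is 3, 3, 8, 9, 38 at positions 2,6,9,10,11.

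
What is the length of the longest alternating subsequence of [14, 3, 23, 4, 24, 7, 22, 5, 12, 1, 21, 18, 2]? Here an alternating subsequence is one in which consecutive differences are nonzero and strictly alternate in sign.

12

Track the best alternating length ending on an up-step vs a down-step at each position: up/down = 1/1, 1/2, 3/1, 3/4, 5/1, 5/6, 7/6, 5/8, 9/8, 1/10, 11/8, 11/12, 11/12.
The maximum over both is 12; one such subsequence is 14, 3, 23, 4, 24, 7, 22, 5, 12, 1, 21, 18.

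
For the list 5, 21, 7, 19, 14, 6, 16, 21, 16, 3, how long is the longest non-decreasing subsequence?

5

Scanning left to right, the best length ending at each element is: 5→1, 21→2, 7→2, 19→3, 14→3, 6→2, 16→4, 21→5, 16→5, 3→1.
So the longest non-decreasing subsequence has length 5, e.g. 5, 7, 14, 16, 21.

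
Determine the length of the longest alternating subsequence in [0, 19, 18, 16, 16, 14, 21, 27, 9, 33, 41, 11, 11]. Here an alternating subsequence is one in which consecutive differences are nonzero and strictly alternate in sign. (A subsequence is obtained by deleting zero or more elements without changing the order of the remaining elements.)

7

A longest alternating subsequence is 0, 19, 18, 21, 9, 33, 11 (positions 1,2,3,7,9,10,12); its 6 consecutive differences strictly alternate in sign, and length 7 is optimal.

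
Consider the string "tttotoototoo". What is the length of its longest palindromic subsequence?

8

One longest palindromic subsequence is totootot (positions 3,4,5,6,7,8,9,10); it reads the same forward and backward, and the interval DP gives dp[1][12] = 8.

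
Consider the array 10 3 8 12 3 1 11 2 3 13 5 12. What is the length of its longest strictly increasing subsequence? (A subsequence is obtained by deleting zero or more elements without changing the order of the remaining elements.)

5

One longest increasing subsequence is 1, 2, 3, 5, 12 (positions 6,8,9,11,12), of length 5; no longer one exists.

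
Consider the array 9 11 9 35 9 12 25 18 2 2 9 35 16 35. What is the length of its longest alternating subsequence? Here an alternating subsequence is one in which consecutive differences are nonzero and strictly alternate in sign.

10

A longest alternating subsequence is 9, 11, 9, 35, 9, 25, 18, 35, 16, 35 (positions 1,2,3,4,5,7,8,12,13,14); its 9 consecutive differences strictly alternate in sign, and length 10 is optimal.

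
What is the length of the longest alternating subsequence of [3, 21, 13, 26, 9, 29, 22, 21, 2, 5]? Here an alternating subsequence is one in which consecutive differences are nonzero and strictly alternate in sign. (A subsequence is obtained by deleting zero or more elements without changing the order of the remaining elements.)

8

Track the best alternating length ending on an up-step vs a down-step at each position: up/down = 1/1, 2/1, 2/3, 4/1, 2/5, 6/1, 6/7, 6/7, 1/7, 8/7.
The maximum over both is 8; one such subsequence is 3, 21, 13, 26, 9, 29, 2, 5.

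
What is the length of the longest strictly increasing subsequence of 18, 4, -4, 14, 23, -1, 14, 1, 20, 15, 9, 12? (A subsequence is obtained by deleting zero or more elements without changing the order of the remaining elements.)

Let dp[i] be the longest increasing subsequence ending at position i. Then dp = [1, 1, 1, 2, 3, 2, 3, 3, 4, 4, 4, 5].
The maximum is 5; one witness is -4, -1, 1, 9, 12 at positions 3,6,8,11,12.

5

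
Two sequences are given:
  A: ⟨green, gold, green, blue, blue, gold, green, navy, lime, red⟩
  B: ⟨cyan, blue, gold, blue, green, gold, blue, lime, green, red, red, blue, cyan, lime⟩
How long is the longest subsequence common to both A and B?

A longest common subsequence is green, gold, green, blue, lime (length 5); the LCS DP confirms no longer common subsequence exists.

5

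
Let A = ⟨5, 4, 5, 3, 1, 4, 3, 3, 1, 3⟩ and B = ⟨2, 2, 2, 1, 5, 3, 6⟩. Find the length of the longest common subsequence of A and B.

2

A longest common subsequence is 5, 3 (length 2); the LCS DP confirms no longer common subsequence exists.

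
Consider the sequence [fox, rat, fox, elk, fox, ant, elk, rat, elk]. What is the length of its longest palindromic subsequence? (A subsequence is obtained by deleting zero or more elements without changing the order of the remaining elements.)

One longest palindromic subsequence is rat elk ant elk rat (positions 2,4,6,7,8); it reads the same forward and backward, and the interval DP gives dp[1][9] = 5.

5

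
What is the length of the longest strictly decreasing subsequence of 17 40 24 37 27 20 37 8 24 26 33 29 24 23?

Scanning left to right, the best length ending at each element is: 17→1, 40→1, 24→2, 37→2, 27→3, 20→4, 37→2, 8→5, 24→4, 26→4, 33→3, 29→4, 24→5, 23→6.
So the longest decreasing subsequence has length 6, e.g. 40, 37, 27, 26, 24, 23.

6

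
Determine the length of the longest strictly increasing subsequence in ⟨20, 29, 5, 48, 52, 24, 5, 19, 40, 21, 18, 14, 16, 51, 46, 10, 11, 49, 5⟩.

5

Let dp[i] be the longest increasing subsequence ending at position i. Then dp = [1, 2, 1, 3, 4, 2, 1, 2, 3, 3, 2, 2, 3, 4, 4, 2, 3, 5, 1].
The maximum is 5; one witness is 20, 29, 40, 46, 49 at positions 1,2,9,15,18.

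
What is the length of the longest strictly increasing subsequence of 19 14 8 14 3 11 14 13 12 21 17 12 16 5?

One longest increasing subsequence is 8, 11, 14, 21 (positions 3,6,7,10), of length 4; no longer one exists.

4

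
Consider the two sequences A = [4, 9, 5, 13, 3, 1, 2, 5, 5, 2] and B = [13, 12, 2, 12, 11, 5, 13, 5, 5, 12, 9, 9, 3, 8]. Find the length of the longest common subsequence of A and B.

Backtracking the LCS table gives one alignment: 5 (A3,B6) → 13 (A4,B7) → 5 (A8,B8) → 5 (A9,B9).
So the longest common subsequence has length 4.

4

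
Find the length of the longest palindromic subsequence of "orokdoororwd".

7

One longest palindromic subsequence is oroooro (positions 1,2,3,6,7,8,9); it reads the same forward and backward, and the interval DP gives dp[1][12] = 7.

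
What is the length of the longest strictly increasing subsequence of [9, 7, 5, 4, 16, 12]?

One longest increasing subsequence is 9, 16 (positions 1,5), of length 2; no longer one exists.

2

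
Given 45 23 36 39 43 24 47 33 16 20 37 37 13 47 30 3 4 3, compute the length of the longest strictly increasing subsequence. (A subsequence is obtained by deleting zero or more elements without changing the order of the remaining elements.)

Let dp[i] be the longest increasing subsequence ending at position i. Then dp = [1, 1, 2, 3, 4, 2, 5, 3, 1, 2, 4, 4, 1, 5, 3, 1, 2, 1].
The maximum is 5; one witness is 23, 36, 39, 43, 47 at positions 2,3,4,5,7.

5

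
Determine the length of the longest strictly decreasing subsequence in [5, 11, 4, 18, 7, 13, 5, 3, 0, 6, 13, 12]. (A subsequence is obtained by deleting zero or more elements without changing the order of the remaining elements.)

5

One longest decreasing subsequence is 11, 7, 5, 3, 0 (positions 2,5,7,8,9), of length 5; no longer one exists.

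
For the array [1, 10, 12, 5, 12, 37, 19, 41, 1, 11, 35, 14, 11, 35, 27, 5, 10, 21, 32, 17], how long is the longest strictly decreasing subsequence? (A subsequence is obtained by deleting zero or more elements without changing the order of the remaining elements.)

Scanning left to right, the best length ending at each element is: 1→1, 10→1, 12→1, 5→2, 12→1, 37→1, 19→2, 41→1, 1→3, 11→3, 35→2, 14→3, 11→4, 35→2, 27→3, 5→5, 10→5, 21→4, 32→3, 17→5.
So the longest decreasing subsequence has length 5, e.g. 37, 19, 14, 11, 5.

5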